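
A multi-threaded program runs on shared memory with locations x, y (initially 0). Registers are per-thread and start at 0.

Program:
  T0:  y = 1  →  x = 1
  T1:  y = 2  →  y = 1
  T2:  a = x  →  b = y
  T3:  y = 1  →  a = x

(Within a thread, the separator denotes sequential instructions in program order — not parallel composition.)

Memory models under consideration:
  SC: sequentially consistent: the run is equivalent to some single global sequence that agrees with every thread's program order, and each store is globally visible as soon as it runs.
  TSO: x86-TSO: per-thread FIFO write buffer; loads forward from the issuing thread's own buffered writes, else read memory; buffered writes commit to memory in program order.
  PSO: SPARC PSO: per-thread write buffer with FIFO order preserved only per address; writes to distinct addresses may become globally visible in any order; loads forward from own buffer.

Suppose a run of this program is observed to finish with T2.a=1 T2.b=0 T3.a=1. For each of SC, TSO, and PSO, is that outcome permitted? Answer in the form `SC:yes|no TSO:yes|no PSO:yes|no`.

SC:no TSO:no PSO:yes

outcome vector order: (T2.a,T2.b,T3.a)
SC: 10 outcomes — {<0 0 0>, <0 0 1>, <0 1 0>, <0 1 1>, <0 2 0>, <0 2 1>, <1 1 0>, <1 1 1>, <1 2 0>, <1 2 1>}
TSO: 10 outcomes — {<0 0 0>, <0 0 1>, <0 1 0>, <0 1 1>, <0 2 0>, <0 2 1>, <1 1 0>, <1 1 1>, <1 2 0>, <1 2 1>}
PSO: 12 outcomes — {<0 0 0>, <0 0 1>, <0 1 0>, <0 1 1>, <0 2 0>, <0 2 1>, <1 0 0>, <1 0 1>, <1 1 0>, <1 1 1>, <1 2 0>, <1 2 1>}
target <1 0 1> ∈ {PSO}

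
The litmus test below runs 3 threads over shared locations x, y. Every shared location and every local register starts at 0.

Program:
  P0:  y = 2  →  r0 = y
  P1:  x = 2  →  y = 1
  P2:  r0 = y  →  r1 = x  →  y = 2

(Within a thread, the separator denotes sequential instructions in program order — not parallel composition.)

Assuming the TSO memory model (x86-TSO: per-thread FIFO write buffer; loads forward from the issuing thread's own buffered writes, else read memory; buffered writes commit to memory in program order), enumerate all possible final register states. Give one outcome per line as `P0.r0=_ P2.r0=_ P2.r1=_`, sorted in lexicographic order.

P0.r0=1 P2.r0=0 P2.r1=0
P0.r0=1 P2.r0=0 P2.r1=2
P0.r0=1 P2.r0=1 P2.r1=2
P0.r0=1 P2.r0=2 P2.r1=0
P0.r0=1 P2.r0=2 P2.r1=2
P0.r0=2 P2.r0=0 P2.r1=0
P0.r0=2 P2.r0=0 P2.r1=2
P0.r0=2 P2.r0=1 P2.r1=2
P0.r0=2 P2.r0=2 P2.r1=0
P0.r0=2 P2.r0=2 P2.r1=2

outcome vector order: (P0.r0,P2.r0,P2.r1)
|TSO outcomes| = 10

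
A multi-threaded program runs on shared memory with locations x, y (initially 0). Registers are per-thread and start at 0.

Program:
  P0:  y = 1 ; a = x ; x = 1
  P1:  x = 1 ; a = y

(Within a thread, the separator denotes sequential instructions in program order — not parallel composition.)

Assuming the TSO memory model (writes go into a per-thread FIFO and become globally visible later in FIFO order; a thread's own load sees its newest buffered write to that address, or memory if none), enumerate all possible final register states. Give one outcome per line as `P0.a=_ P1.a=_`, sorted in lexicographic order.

P0.a=0 P1.a=0
P0.a=0 P1.a=1
P0.a=1 P1.a=0
P0.a=1 P1.a=1

outcome vector order: (P0.a,P1.a)
|TSO outcomes| = 4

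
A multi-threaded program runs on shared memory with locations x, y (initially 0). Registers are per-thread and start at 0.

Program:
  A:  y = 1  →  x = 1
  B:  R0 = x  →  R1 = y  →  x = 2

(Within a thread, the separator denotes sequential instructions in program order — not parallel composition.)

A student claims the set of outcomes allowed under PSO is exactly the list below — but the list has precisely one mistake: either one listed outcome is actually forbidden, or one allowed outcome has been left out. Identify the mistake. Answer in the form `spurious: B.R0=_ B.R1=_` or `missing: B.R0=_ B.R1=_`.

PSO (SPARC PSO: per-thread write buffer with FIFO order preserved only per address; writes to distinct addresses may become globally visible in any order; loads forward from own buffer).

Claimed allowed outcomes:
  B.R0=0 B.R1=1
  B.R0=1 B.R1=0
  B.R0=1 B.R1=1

outcome vector order: (B.R0,B.R1)
under PSO → (0,0) (0,1) (1,0) (1,1)
PSO∖claimed = {(0,0)}

missing: B.R0=0 B.R1=0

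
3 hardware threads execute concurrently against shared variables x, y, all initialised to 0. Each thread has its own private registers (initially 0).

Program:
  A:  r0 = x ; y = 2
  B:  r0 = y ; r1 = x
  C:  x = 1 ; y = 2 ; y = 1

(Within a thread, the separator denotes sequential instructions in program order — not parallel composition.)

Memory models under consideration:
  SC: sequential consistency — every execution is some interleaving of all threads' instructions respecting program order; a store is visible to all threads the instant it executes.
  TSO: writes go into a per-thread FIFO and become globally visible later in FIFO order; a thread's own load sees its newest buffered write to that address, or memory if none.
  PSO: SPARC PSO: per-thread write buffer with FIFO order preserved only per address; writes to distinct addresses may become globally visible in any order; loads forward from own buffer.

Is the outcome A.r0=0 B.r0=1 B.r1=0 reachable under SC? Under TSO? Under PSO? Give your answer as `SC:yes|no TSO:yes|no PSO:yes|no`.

outcome vector order: (A.r0,B.r0,B.r1)
[SC] allowed = {<0 0 0> <0 0 1> <0 1 1> <0 2 0> <0 2 1> <1 0 0> <1 0 1> <1 1 1> <1 2 1>}
[TSO] allowed = {<0 0 0> <0 0 1> <0 1 1> <0 2 0> <0 2 1> <1 0 0> <1 0 1> <1 1 1> <1 2 1>}
[PSO] allowed = {<0 0 0> <0 0 1> <0 1 0> <0 1 1> <0 2 0> <0 2 1> <1 0 0> <1 0 1> <1 1 0> <1 1 1> <1 2 0> <1 2 1>}
target <0 1 0> ∈ {PSO}

SC:no TSO:no PSO:yes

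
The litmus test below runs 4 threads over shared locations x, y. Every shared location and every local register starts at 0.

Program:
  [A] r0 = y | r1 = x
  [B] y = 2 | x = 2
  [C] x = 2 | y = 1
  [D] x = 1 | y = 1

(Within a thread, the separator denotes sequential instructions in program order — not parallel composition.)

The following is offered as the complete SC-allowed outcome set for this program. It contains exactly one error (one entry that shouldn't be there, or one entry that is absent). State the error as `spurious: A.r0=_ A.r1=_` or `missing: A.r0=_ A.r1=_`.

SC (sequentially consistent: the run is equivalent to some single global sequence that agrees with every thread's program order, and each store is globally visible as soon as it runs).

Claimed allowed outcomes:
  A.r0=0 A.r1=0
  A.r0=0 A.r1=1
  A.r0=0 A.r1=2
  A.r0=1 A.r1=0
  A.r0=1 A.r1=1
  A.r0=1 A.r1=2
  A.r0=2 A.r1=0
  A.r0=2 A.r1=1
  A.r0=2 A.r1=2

spurious: A.r0=1 A.r1=0

outcome vector order: (A.r0,A.r1)
under SC → 0/0, 0/1, 0/2, 1/1, 1/2, 2/0, 2/1, 2/2
claimed∖SC = {1/0}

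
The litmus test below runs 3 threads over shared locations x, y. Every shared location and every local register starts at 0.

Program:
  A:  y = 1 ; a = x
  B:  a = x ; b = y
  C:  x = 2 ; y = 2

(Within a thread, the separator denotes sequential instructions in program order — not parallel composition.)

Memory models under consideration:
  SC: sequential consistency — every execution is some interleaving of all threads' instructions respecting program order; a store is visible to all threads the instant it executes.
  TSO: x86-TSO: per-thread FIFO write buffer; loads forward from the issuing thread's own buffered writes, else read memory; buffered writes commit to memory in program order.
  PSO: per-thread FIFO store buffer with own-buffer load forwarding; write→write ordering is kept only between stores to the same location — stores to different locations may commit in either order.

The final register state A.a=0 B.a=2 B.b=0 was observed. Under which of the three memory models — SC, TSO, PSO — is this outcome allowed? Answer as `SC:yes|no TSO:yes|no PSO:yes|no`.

SC:no TSO:yes PSO:yes

outcome vector order: (A.a,B.a,B.b)
[SC] allowed = {0/0/0, 0/0/1, 0/0/2, 0/2/1, 0/2/2, 2/0/0, 2/0/1, 2/0/2, 2/2/0, 2/2/1, 2/2/2}
[TSO] allowed = {0/0/0, 0/0/1, 0/0/2, 0/2/0, 0/2/1, 0/2/2, 2/0/0, 2/0/1, 2/0/2, 2/2/0, 2/2/1, 2/2/2}
[PSO] allowed = {0/0/0, 0/0/1, 0/0/2, 0/2/0, 0/2/1, 0/2/2, 2/0/0, 2/0/1, 2/0/2, 2/2/0, 2/2/1, 2/2/2}
target 0/2/0 ∈ {TSO,PSO}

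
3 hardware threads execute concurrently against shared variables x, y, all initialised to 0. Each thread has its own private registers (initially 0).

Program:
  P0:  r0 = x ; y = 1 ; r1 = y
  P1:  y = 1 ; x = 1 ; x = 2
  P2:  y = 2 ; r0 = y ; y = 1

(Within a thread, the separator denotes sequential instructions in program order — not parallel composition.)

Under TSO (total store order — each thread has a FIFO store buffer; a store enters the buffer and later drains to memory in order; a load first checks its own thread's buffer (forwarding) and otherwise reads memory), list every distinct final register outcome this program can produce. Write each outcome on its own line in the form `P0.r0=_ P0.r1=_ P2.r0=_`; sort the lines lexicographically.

outcome vector order: (P0.r0,P0.r1,P2.r0)
|TSO outcomes| = 10

P0.r0=0 P0.r1=1 P2.r0=1
P0.r0=0 P0.r1=1 P2.r0=2
P0.r0=0 P0.r1=2 P2.r0=1
P0.r0=0 P0.r1=2 P2.r0=2
P0.r0=1 P0.r1=1 P2.r0=1
P0.r0=1 P0.r1=1 P2.r0=2
P0.r0=1 P0.r1=2 P2.r0=2
P0.r0=2 P0.r1=1 P2.r0=1
P0.r0=2 P0.r1=1 P2.r0=2
P0.r0=2 P0.r1=2 P2.r0=2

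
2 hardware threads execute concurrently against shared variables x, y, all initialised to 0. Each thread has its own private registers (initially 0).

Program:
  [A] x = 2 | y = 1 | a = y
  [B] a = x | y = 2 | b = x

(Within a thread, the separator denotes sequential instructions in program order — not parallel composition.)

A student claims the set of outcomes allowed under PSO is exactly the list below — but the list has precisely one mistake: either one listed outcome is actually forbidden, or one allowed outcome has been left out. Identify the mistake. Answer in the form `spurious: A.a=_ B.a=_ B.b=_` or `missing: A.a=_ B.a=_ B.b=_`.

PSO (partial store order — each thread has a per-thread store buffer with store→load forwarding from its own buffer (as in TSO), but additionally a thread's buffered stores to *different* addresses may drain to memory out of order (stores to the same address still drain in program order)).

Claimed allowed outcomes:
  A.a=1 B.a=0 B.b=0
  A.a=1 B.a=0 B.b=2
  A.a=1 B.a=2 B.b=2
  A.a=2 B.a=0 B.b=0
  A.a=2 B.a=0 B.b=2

missing: A.a=2 B.a=2 B.b=2

outcome vector order: (A.a,B.a,B.b)
PSO: 6 outcomes — {<1 0 0>; <1 0 2>; <1 2 2>; <2 0 0>; <2 0 2>; <2 2 2>}
PSO∖claimed = {<2 2 2>}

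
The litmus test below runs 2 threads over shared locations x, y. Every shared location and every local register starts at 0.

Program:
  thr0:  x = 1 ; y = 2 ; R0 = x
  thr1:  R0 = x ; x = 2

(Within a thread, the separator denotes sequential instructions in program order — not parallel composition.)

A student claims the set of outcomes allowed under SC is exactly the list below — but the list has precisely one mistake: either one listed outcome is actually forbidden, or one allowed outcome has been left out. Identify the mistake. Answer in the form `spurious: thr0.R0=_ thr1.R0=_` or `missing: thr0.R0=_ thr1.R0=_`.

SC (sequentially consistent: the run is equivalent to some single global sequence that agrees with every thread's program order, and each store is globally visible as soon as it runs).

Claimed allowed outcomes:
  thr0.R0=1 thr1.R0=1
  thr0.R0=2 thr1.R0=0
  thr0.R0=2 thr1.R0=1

outcome vector order: (thr0.R0,thr1.R0)
SC (4): 1/0; 1/1; 2/0; 2/1
SC∖claimed = {1/0}

missing: thr0.R0=1 thr1.R0=0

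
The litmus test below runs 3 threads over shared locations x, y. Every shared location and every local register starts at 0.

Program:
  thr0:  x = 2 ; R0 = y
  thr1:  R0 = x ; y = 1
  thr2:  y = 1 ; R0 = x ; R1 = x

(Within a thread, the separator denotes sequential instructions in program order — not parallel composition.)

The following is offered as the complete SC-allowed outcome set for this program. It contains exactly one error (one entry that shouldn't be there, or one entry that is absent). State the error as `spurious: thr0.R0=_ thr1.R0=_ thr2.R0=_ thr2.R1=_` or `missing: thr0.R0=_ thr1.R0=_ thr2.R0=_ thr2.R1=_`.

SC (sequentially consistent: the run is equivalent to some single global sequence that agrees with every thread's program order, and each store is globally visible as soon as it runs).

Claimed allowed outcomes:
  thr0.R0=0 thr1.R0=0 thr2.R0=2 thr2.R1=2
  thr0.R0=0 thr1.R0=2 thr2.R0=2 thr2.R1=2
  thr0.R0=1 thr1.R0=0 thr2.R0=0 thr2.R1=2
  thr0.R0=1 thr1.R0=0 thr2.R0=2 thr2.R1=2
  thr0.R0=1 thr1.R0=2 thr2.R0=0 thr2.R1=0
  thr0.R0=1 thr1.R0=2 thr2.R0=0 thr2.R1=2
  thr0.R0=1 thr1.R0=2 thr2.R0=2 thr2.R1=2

missing: thr0.R0=1 thr1.R0=0 thr2.R0=0 thr2.R1=0

outcome vector order: (thr0.R0,thr1.R0,thr2.R0,thr2.R1)
under SC → 0/0/2/2, 0/2/2/2, 1/0/0/0, 1/0/0/2, 1/0/2/2, 1/2/0/0, 1/2/0/2, 1/2/2/2
SC∖claimed = {1/0/0/0}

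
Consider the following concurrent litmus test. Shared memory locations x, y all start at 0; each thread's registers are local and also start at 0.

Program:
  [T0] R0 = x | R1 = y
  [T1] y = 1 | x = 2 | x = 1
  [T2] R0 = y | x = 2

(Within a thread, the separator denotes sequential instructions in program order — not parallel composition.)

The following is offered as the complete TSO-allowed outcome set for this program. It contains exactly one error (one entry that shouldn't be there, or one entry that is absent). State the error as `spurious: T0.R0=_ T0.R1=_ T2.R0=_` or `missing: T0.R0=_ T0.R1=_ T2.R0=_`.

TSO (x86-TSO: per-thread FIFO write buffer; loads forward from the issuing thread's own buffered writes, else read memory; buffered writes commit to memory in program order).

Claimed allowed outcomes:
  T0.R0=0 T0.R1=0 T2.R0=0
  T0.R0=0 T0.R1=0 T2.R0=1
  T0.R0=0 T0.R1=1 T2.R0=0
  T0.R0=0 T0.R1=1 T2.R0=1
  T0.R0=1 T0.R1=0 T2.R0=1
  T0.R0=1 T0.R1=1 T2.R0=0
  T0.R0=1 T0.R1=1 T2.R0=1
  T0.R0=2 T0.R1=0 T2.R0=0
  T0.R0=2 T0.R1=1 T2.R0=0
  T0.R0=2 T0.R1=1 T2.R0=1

outcome vector order: (T0.R0,T0.R1,T2.R0)
under TSO → 000; 001; 010; 011; 110; 111; 200; 210; 211
claimed∖TSO = {101}

spurious: T0.R0=1 T0.R1=0 T2.R0=1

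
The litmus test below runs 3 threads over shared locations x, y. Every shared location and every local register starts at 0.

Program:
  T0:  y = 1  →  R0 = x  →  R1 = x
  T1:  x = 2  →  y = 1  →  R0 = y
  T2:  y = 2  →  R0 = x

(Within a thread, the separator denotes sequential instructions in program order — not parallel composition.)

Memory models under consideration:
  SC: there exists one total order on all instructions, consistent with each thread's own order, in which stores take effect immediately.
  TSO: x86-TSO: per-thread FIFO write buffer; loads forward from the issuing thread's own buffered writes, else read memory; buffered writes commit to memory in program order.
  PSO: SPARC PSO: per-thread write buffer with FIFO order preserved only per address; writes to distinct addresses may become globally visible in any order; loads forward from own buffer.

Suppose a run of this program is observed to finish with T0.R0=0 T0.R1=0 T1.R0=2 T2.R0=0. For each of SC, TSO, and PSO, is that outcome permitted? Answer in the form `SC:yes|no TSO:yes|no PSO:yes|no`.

SC:no TSO:yes PSO:yes

outcome vector order: (T0.R0,T0.R1,T1.R0,T2.R0)
SC: 9 outcomes — {(0,0,1,0); (0,0,1,2); (0,0,2,2); (0,2,1,0); (0,2,1,2); (0,2,2,2); (2,2,1,0); (2,2,1,2); (2,2,2,2)}
TSO: 12 outcomes — {(0,0,1,0); (0,0,1,2); (0,0,2,0); (0,0,2,2); (0,2,1,0); (0,2,1,2); (0,2,2,0); (0,2,2,2); (2,2,1,0); (2,2,1,2); (2,2,2,0); (2,2,2,2)}
PSO: 12 outcomes — {(0,0,1,0); (0,0,1,2); (0,0,2,0); (0,0,2,2); (0,2,1,0); (0,2,1,2); (0,2,2,0); (0,2,2,2); (2,2,1,0); (2,2,1,2); (2,2,2,0); (2,2,2,2)}
target (0,0,2,0) ∈ {TSO,PSO}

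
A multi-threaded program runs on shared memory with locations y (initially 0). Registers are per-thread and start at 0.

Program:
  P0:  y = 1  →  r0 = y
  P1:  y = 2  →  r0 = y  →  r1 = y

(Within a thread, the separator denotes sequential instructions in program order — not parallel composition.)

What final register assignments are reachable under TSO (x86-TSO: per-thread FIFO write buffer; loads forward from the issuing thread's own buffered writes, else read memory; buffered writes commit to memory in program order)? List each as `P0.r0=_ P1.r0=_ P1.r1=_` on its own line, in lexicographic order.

P0.r0=1 P1.r0=1 P1.r1=1
P0.r0=1 P1.r0=2 P1.r1=1
P0.r0=1 P1.r0=2 P1.r1=2
P0.r0=2 P1.r0=2 P1.r1=2

outcome vector order: (P0.r0,P1.r0,P1.r1)
|TSO outcomes| = 4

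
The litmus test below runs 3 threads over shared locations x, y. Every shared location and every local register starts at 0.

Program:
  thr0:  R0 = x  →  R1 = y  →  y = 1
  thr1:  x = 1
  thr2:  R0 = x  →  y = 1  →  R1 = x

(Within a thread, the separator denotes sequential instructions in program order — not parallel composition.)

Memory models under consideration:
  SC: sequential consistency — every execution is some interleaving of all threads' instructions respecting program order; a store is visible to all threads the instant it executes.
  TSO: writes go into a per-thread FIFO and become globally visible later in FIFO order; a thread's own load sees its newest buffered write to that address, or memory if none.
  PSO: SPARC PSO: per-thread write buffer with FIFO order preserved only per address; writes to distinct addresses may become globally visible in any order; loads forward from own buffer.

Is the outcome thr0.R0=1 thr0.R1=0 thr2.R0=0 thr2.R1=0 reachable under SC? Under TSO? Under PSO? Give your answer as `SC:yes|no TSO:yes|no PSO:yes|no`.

SC:no TSO:yes PSO:yes

outcome vector order: (thr0.R0,thr0.R1,thr2.R0,thr2.R1)
[SC] allowed = {(0,0,0,0), (0,0,0,1), (0,0,1,1), (0,1,0,0), (0,1,0,1), (0,1,1,1), (1,0,0,1), (1,0,1,1), (1,1,0,0), (1,1,0,1), (1,1,1,1)}
[TSO] allowed = {(0,0,0,0), (0,0,0,1), (0,0,1,1), (0,1,0,0), (0,1,0,1), (0,1,1,1), (1,0,0,0), (1,0,0,1), (1,0,1,1), (1,1,0,0), (1,1,0,1), (1,1,1,1)}
[PSO] allowed = {(0,0,0,0), (0,0,0,1), (0,0,1,1), (0,1,0,0), (0,1,0,1), (0,1,1,1), (1,0,0,0), (1,0,0,1), (1,0,1,1), (1,1,0,0), (1,1,0,1), (1,1,1,1)}
target (1,0,0,0) ∈ {TSO,PSO}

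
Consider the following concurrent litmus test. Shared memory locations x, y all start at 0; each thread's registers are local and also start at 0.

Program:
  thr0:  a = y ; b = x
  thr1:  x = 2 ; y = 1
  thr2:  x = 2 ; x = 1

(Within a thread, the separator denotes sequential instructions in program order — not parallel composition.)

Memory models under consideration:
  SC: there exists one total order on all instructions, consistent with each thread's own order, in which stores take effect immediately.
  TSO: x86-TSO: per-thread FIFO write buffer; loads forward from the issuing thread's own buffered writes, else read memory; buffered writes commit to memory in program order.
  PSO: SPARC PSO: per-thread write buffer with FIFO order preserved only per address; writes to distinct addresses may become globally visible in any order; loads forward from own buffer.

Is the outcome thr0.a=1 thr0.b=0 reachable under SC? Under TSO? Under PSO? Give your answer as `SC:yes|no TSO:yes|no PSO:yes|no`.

outcome vector order: (thr0.a,thr0.b)
[SC] allowed = {0/0 0/1 0/2 1/1 1/2}
[TSO] allowed = {0/0 0/1 0/2 1/1 1/2}
[PSO] allowed = {0/0 0/1 0/2 1/0 1/1 1/2}
target 1/0 ∈ {PSO}

SC:no TSO:no PSO:yes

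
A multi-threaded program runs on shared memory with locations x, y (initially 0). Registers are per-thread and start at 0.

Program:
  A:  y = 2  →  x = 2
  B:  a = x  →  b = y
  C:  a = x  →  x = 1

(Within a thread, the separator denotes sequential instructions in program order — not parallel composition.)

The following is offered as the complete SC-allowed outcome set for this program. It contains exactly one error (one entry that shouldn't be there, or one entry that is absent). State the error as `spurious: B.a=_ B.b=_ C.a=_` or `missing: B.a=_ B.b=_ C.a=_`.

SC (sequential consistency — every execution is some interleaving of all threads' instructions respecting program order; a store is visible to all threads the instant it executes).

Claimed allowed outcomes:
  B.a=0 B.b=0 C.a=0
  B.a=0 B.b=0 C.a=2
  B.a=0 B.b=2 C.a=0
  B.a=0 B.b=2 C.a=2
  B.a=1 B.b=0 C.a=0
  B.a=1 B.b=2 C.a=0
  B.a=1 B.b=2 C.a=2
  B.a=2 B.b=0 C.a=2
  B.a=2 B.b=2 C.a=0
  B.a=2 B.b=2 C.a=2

outcome vector order: (B.a,B.b,C.a)
[SC] allowed = {<0 0 0> <0 0 2> <0 2 0> <0 2 2> <1 0 0> <1 2 0> <1 2 2> <2 2 0> <2 2 2>}
claimed∖SC = {<2 0 2>}

spurious: B.a=2 B.b=0 C.a=2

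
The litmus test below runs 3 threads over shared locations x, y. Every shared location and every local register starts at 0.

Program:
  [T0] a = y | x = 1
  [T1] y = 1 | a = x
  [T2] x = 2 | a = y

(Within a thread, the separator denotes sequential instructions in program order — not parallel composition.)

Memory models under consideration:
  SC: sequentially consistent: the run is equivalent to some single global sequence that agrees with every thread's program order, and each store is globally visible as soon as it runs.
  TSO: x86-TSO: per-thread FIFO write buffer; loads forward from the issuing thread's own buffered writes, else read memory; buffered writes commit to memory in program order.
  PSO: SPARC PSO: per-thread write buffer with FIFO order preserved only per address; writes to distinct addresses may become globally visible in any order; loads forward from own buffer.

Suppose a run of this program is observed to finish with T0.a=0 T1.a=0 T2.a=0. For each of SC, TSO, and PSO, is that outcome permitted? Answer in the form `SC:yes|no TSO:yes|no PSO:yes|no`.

outcome vector order: (T0.a,T1.a,T2.a)
under SC → 0/0/1; 0/1/0; 0/1/1; 0/2/0; 0/2/1; 1/0/1; 1/1/0; 1/1/1; 1/2/0; 1/2/1
under TSO → 0/0/0; 0/0/1; 0/1/0; 0/1/1; 0/2/0; 0/2/1; 1/0/0; 1/0/1; 1/1/0; 1/1/1; 1/2/0; 1/2/1
under PSO → 0/0/0; 0/0/1; 0/1/0; 0/1/1; 0/2/0; 0/2/1; 1/0/0; 1/0/1; 1/1/0; 1/1/1; 1/2/0; 1/2/1
target 0/0/0 ∈ {TSO,PSO}

SC:no TSO:yes PSO:yes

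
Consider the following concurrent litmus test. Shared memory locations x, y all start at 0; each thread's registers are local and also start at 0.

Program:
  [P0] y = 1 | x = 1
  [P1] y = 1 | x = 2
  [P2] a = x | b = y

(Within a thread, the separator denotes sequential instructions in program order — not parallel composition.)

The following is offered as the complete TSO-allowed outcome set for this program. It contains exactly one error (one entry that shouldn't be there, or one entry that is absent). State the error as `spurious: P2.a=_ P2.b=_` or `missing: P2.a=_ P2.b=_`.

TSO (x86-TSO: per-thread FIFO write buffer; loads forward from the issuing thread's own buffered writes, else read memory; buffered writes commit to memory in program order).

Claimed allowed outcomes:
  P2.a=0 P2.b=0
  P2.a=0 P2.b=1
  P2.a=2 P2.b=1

missing: P2.a=1 P2.b=1

outcome vector order: (P2.a,P2.b)
[TSO] allowed = {(0,0); (0,1); (1,1); (2,1)}
TSO∖claimed = {(1,1)}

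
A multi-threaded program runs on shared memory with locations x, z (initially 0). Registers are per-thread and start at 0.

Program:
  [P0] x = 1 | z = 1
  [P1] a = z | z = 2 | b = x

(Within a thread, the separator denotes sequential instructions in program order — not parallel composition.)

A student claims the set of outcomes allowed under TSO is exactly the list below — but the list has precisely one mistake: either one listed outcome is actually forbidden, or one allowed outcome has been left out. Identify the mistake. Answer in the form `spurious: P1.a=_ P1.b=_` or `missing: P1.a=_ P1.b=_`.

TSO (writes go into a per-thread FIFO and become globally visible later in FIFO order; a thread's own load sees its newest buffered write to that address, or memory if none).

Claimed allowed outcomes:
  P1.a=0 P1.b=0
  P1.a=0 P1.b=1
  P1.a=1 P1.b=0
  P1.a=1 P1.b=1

outcome vector order: (P1.a,P1.b)
TSO: 3 outcomes — {0/0; 0/1; 1/1}
claimed∖TSO = {1/0}

spurious: P1.a=1 P1.b=0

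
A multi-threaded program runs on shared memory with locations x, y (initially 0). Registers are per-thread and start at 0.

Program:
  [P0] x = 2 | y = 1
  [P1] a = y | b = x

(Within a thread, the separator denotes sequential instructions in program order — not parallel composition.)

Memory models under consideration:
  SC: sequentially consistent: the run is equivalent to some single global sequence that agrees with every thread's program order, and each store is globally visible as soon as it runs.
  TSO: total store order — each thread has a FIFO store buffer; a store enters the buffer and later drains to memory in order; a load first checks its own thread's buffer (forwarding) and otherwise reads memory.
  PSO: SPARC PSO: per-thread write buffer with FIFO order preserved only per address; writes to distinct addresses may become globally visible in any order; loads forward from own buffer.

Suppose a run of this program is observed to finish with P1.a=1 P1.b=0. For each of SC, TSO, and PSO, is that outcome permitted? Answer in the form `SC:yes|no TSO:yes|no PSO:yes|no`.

outcome vector order: (P1.a,P1.b)
under SC → (0,0), (0,2), (1,2)
under TSO → (0,0), (0,2), (1,2)
under PSO → (0,0), (0,2), (1,0), (1,2)
target (1,0) ∈ {PSO}

SC:no TSO:no PSO:yes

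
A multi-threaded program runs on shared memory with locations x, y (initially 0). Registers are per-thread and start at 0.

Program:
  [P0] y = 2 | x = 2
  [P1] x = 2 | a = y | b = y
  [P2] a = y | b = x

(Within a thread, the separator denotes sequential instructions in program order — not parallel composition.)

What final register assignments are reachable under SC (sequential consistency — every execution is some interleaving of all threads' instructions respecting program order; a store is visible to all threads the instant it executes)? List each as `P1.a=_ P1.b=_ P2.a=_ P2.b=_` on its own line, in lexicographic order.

P1.a=0 P1.b=0 P2.a=0 P2.b=0
P1.a=0 P1.b=0 P2.a=0 P2.b=2
P1.a=0 P1.b=0 P2.a=2 P2.b=2
P1.a=0 P1.b=2 P2.a=0 P2.b=0
P1.a=0 P1.b=2 P2.a=0 P2.b=2
P1.a=0 P1.b=2 P2.a=2 P2.b=2
P1.a=2 P1.b=2 P2.a=0 P2.b=0
P1.a=2 P1.b=2 P2.a=0 P2.b=2
P1.a=2 P1.b=2 P2.a=2 P2.b=0
P1.a=2 P1.b=2 P2.a=2 P2.b=2

outcome vector order: (P1.a,P1.b,P2.a,P2.b)
|SC outcomes| = 10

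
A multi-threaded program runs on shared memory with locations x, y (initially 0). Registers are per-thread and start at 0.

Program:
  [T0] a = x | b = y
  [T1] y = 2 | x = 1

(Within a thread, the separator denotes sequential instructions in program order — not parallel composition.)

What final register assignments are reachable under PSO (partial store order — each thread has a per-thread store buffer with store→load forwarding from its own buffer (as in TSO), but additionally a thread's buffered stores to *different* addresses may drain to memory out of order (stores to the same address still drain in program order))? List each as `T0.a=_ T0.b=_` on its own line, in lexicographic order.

outcome vector order: (T0.a,T0.b)
|PSO outcomes| = 4

T0.a=0 T0.b=0
T0.a=0 T0.b=2
T0.a=1 T0.b=0
T0.a=1 T0.b=2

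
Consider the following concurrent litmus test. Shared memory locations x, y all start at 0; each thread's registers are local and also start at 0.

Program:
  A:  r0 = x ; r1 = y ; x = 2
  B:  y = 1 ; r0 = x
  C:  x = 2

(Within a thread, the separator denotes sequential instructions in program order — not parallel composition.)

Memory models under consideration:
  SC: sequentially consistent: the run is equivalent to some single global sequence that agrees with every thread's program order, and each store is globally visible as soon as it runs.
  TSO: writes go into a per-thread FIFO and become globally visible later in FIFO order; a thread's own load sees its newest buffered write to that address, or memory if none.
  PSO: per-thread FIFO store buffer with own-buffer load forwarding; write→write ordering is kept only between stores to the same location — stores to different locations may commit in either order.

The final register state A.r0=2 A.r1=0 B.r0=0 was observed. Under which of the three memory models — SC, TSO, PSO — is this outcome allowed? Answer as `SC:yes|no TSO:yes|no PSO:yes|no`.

outcome vector order: (A.r0,A.r1,B.r0)
SC: 7 outcomes — {<0 0 0>, <0 0 2>, <0 1 0>, <0 1 2>, <2 0 2>, <2 1 0>, <2 1 2>}
TSO: 8 outcomes — {<0 0 0>, <0 0 2>, <0 1 0>, <0 1 2>, <2 0 0>, <2 0 2>, <2 1 0>, <2 1 2>}
PSO: 8 outcomes — {<0 0 0>, <0 0 2>, <0 1 0>, <0 1 2>, <2 0 0>, <2 0 2>, <2 1 0>, <2 1 2>}
target <2 0 0> ∈ {TSO,PSO}

SC:no TSO:yes PSO:yes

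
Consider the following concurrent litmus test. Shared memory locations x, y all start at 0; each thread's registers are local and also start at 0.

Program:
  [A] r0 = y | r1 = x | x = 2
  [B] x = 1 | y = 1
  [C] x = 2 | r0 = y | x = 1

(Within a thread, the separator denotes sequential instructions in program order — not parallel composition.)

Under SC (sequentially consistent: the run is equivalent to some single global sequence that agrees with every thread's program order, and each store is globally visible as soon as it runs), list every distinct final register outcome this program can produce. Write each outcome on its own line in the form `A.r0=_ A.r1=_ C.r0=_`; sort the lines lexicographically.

outcome vector order: (A.r0,A.r1,C.r0)
|SC outcomes| = 10

A.r0=0 A.r1=0 C.r0=0
A.r0=0 A.r1=0 C.r0=1
A.r0=0 A.r1=1 C.r0=0
A.r0=0 A.r1=1 C.r0=1
A.r0=0 A.r1=2 C.r0=0
A.r0=0 A.r1=2 C.r0=1
A.r0=1 A.r1=1 C.r0=0
A.r0=1 A.r1=1 C.r0=1
A.r0=1 A.r1=2 C.r0=0
A.r0=1 A.r1=2 C.r0=1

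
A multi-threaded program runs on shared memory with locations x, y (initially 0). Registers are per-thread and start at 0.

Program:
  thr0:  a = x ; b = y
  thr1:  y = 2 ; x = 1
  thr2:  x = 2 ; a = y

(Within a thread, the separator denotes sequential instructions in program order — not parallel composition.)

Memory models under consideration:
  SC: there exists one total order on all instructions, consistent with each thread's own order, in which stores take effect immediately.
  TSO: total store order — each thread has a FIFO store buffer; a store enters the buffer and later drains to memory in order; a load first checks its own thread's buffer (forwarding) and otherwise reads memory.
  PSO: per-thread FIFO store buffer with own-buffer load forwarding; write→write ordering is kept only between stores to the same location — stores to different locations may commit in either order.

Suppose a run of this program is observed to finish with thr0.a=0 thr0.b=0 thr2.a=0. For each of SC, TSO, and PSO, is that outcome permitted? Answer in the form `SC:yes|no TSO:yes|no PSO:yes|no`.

SC:yes TSO:yes PSO:yes

outcome vector order: (thr0.a,thr0.b,thr2.a)
SC (10): <0 0 0> <0 0 2> <0 2 0> <0 2 2> <1 2 0> <1 2 2> <2 0 0> <2 0 2> <2 2 0> <2 2 2>
TSO (10): <0 0 0> <0 0 2> <0 2 0> <0 2 2> <1 2 0> <1 2 2> <2 0 0> <2 0 2> <2 2 0> <2 2 2>
PSO (12): <0 0 0> <0 0 2> <0 2 0> <0 2 2> <1 0 0> <1 0 2> <1 2 0> <1 2 2> <2 0 0> <2 0 2> <2 2 0> <2 2 2>
target <0 0 0> ∈ {SC,TSO,PSO}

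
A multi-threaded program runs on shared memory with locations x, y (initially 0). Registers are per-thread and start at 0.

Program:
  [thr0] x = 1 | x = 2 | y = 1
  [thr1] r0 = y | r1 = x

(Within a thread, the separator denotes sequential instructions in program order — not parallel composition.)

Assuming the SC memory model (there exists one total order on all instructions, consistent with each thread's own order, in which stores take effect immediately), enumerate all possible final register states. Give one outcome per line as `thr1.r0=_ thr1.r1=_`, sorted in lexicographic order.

thr1.r0=0 thr1.r1=0
thr1.r0=0 thr1.r1=1
thr1.r0=0 thr1.r1=2
thr1.r0=1 thr1.r1=2

outcome vector order: (thr1.r0,thr1.r1)
|SC outcomes| = 4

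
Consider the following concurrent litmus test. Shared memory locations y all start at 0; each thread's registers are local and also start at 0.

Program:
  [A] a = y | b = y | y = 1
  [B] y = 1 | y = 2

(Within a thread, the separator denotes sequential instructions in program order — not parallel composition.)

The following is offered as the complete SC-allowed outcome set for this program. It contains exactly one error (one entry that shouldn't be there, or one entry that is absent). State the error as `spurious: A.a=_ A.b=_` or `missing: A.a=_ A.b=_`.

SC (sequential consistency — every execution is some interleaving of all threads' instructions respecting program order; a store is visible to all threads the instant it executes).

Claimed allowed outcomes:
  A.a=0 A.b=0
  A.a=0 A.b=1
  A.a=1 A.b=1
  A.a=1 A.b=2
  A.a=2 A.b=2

outcome vector order: (A.a,A.b)
SC: 6 outcomes — {<0 0> <0 1> <0 2> <1 1> <1 2> <2 2>}
SC∖claimed = {<0 2>}

missing: A.a=0 A.b=2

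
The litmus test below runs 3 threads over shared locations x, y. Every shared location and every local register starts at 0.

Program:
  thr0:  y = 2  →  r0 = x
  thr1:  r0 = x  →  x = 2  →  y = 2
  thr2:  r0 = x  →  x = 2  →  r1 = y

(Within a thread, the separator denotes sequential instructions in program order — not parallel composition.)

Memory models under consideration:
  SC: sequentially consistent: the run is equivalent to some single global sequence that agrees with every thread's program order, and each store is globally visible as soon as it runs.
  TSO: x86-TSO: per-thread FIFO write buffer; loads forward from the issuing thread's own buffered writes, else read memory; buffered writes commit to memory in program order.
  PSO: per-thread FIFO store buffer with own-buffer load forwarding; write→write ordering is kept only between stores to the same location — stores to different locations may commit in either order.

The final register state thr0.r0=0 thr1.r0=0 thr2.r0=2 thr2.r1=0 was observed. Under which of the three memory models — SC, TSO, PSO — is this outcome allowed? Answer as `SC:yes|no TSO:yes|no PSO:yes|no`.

SC:no TSO:yes PSO:yes

outcome vector order: (thr0.r0,thr1.r0,thr2.r0,thr2.r1)
under SC → <0 0 0 2>, <0 0 2 2>, <0 2 0 2>, <2 0 0 0>, <2 0 0 2>, <2 0 2 0>, <2 0 2 2>, <2 2 0 0>, <2 2 0 2>
under TSO → <0 0 0 0>, <0 0 0 2>, <0 0 2 0>, <0 0 2 2>, <0 2 0 0>, <0 2 0 2>, <2 0 0 0>, <2 0 0 2>, <2 0 2 0>, <2 0 2 2>, <2 2 0 0>, <2 2 0 2>
under PSO → <0 0 0 0>, <0 0 0 2>, <0 0 2 0>, <0 0 2 2>, <0 2 0 0>, <0 2 0 2>, <2 0 0 0>, <2 0 0 2>, <2 0 2 0>, <2 0 2 2>, <2 2 0 0>, <2 2 0 2>
target <0 0 2 0> ∈ {TSO,PSO}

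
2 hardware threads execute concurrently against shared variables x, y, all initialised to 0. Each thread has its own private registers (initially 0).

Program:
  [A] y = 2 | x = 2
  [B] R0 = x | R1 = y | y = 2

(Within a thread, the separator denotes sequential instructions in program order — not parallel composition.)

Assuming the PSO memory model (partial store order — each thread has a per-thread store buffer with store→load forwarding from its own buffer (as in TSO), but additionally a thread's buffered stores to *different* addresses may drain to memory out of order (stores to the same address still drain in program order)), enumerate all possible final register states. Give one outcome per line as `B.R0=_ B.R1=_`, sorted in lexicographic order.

B.R0=0 B.R1=0
B.R0=0 B.R1=2
B.R0=2 B.R1=0
B.R0=2 B.R1=2

outcome vector order: (B.R0,B.R1)
|PSO outcomes| = 4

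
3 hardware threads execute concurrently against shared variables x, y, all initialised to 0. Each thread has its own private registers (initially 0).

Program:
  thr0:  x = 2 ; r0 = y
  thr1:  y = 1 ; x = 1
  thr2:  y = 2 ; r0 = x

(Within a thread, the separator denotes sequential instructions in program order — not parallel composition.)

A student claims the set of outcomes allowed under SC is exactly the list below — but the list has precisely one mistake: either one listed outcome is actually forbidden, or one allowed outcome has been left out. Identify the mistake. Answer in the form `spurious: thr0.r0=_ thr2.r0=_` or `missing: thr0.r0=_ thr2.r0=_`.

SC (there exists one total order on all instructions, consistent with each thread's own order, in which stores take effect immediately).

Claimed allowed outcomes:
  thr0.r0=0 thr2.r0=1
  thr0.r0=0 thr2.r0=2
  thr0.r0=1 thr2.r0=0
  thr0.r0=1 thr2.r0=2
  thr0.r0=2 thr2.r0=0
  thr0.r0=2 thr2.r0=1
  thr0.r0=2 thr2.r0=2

missing: thr0.r0=1 thr2.r0=1

outcome vector order: (thr0.r0,thr2.r0)
under SC → <0 1> <0 2> <1 0> <1 1> <1 2> <2 0> <2 1> <2 2>
SC∖claimed = {<1 1>}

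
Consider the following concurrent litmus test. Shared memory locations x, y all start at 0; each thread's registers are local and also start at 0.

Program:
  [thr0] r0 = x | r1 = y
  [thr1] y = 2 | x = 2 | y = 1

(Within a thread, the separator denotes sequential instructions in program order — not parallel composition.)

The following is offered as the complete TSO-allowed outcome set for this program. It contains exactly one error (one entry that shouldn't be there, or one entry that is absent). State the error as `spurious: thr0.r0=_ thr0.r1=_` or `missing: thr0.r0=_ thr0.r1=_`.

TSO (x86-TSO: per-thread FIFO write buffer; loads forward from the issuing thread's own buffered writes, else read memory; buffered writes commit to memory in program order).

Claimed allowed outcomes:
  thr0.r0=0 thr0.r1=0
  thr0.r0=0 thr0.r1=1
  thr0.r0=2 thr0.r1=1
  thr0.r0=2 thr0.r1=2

outcome vector order: (thr0.r0,thr0.r1)
[TSO] allowed = {0/0 0/1 0/2 2/1 2/2}
TSO∖claimed = {0/2}

missing: thr0.r0=0 thr0.r1=2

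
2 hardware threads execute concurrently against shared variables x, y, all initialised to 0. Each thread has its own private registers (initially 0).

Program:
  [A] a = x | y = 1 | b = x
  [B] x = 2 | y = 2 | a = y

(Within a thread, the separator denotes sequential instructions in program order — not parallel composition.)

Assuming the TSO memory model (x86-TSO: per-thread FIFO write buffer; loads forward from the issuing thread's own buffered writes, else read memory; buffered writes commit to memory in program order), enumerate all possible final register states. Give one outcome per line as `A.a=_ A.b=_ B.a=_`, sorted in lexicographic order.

A.a=0 A.b=0 B.a=1
A.a=0 A.b=0 B.a=2
A.a=0 A.b=2 B.a=1
A.a=0 A.b=2 B.a=2
A.a=2 A.b=2 B.a=1
A.a=2 A.b=2 B.a=2

outcome vector order: (A.a,A.b,B.a)
|TSO outcomes| = 6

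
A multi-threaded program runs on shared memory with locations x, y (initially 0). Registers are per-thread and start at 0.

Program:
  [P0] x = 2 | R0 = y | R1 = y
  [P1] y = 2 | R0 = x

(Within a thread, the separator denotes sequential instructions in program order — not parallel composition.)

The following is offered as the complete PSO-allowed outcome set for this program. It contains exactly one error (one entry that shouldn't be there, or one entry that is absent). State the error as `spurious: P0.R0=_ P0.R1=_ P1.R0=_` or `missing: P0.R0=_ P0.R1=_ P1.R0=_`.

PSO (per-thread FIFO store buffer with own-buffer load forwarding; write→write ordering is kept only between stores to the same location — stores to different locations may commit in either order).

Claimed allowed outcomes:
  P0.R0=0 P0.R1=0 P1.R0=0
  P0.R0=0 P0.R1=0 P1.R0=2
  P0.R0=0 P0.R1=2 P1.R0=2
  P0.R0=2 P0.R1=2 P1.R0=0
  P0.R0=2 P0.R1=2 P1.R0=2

missing: P0.R0=0 P0.R1=2 P1.R0=0

outcome vector order: (P0.R0,P0.R1,P1.R0)
under PSO → <0 0 0>; <0 0 2>; <0 2 0>; <0 2 2>; <2 2 0>; <2 2 2>
PSO∖claimed = {<0 2 0>}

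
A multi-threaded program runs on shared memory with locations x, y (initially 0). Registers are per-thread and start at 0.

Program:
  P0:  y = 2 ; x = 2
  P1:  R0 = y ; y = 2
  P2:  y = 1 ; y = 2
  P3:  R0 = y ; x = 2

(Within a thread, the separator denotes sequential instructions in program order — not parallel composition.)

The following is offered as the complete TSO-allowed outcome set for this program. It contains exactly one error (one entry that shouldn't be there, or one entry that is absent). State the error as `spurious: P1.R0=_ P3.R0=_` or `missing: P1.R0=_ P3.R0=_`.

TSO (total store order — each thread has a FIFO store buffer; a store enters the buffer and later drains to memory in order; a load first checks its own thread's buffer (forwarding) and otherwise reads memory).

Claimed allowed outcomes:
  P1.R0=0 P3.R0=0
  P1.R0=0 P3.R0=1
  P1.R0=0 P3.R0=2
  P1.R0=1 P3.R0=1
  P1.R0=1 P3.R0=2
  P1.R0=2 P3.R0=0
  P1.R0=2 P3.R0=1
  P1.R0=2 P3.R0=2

missing: P1.R0=1 P3.R0=0

outcome vector order: (P1.R0,P3.R0)
[TSO] allowed = {(0,0), (0,1), (0,2), (1,0), (1,1), (1,2), (2,0), (2,1), (2,2)}
TSO∖claimed = {(1,0)}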